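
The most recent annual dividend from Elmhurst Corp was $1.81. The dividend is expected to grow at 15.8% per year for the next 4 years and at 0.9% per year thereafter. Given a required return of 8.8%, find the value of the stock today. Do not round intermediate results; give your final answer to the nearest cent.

D_1 = 2.09598
D_2 = 2.42714
D_3 = 2.81063
D_4 = 3.25471
Terminal value at year 4: TV = D_4×(1+g_2)/(r−g_2) = 3.28401/0.079 = 41.56970
P_0 = D_1/(1+r)^1 + D_2/(1+r)^2 + D_3/(1+r)^3 + D_4/(1+r)^4 + TV/(1+r)^4
    = 1.92645 + 2.05040 + 2.18232 + 2.32272 + 29.66616 = 38.14804

$38.15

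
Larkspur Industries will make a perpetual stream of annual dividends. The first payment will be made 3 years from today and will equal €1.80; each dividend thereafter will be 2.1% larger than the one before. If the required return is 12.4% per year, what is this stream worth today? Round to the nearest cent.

€13.83

Value at end of year 2: C₁ / (r − g) = €1.80 / (0.124 − 0.021) = €17.4757
Discount to today: PV = €17.4757 / (1 + 0.124)^2 = €17.4757 / 1.263376 = €13.83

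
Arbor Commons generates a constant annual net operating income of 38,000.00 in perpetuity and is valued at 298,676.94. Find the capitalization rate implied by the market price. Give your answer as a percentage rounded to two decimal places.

P = C/r ⇒ r = C/P = 38,000.00/298,676.94 = 0.127228

12.72%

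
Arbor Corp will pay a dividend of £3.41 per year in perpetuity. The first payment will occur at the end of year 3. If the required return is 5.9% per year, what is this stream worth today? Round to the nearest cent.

Value at end of year 2: C / r = £3.41 / 0.059 = £57.7966
Discount to today: PV = £57.7966 / (1 + 0.059)^2 = £57.7966 / 1.121481 = £51.54

£51.54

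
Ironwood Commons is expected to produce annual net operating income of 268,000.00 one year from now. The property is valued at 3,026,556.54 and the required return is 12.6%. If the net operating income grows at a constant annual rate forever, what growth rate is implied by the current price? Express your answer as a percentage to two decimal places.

P = D₁/(r−g) ⇒ g = r − D₁/P = 0.126 − 268,000.00/3,026,556.54 = 0.037451

3.75%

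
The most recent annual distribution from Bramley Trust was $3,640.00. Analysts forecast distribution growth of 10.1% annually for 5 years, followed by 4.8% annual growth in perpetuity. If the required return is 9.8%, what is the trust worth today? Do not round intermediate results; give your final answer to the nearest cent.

$95692.11

D_1 = 4007.64000
D_2 = 4412.41164
D_3 = 4858.06522
D_4 = 5348.72980
D_5 = 5888.95151
Terminal value at year 5: TV = D_5×(1+g_2)/(r−g_2) = 6171.62119/0.05 = 123432.42370
P_0 = D_1/(1+r)^1 + D_2/(1+r)^2 + D_3/(1+r)^3 + D_4/(1+r)^4 + D_5/(1+r)^5 + TV/(1+r)^5
    = 3649.94536 + 3659.91788 + 3669.91766 + 3679.94476 + 3689.99925 + 77342.38429 = 95692.10919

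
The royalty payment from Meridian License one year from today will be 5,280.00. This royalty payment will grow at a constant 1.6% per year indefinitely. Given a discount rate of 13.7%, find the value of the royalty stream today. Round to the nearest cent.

43636.36

Growing perpetuity: P = D₁ / (r − g) = 5,280.0000 / (0.137 − 0.016) = 43,636.36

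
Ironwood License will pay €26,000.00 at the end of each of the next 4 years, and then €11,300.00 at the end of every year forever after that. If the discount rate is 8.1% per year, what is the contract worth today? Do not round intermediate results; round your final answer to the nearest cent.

€188086.26

PV of 4-year annuity: €26,000.00 × [1 − (1+0.081)^−4] / 0.081 = 85923.96220
Perpetuity value at year 4: €11,300.00 / 0.081 = 139506.17284
PV of perpetuity: 139506.17284 / (1+0.081)^4 = 102162.29696
Total PV = 85923.96220 + 102162.29696 = 188086.25916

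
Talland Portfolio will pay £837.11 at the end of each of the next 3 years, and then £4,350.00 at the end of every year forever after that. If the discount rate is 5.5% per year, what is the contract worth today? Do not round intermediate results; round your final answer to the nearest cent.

PV of 3-year annuity: £837.11 × [1 − (1+0.055)^−3] / 0.055 = 2258.46701
Perpetuity value at year 3: £4,350.00 / 0.055 = 79090.90909
PV of perpetuity: 79090.90909 / (1+0.055)^3 = 67354.89889
Total PV = 2258.46701 + 67354.89889 = 69613.36590

£69613.37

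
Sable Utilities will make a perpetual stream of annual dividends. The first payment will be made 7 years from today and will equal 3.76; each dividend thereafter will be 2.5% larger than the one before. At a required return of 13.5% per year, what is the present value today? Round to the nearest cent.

15.99

Value at end of year 6: C₁ / (r − g) = 3.76 / (0.135 − 0.025) = 34.1818
Discount to today: PV = 34.1818 / (1 + 0.135)^6 = 34.1818 / 2.137840 = 15.99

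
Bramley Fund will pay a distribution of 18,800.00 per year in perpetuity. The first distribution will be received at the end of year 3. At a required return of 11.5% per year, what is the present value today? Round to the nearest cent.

131495.31

Value at end of year 2: C / r = 18,800.00 / 0.115 = 163,478.2609
Discount to today: PV = 163,478.2609 / (1 + 0.115)^2 = 163,478.2609 / 1.243225 = 131,495.31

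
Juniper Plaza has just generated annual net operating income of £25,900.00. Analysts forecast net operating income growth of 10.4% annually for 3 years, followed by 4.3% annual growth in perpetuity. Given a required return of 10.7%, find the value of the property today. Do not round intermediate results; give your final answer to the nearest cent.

£495946.36

D_1 = 28593.60000
D_2 = 31567.33440
D_3 = 34850.33718
Terminal value at year 3: TV = D_3×(1+g_2)/(r−g_2) = 36348.90168/0.064 = 567951.58869
P_0 = D_1/(1+r)^1 + D_2/(1+r)^2 + D_3/(1+r)^3 + TV/(1+r)^3
    = 25829.81030 + 25759.81081 + 25690.00103 + 418666.73548 = 495946.35762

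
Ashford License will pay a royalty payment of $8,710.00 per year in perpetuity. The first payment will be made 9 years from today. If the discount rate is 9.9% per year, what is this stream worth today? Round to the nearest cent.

$41342.95

Value at end of year 8: C / r = $8,710.00 / 0.099 = $87,979.7980
Discount to today: PV = $87,979.7980 / (1 + 0.099)^8 = $87,979.7980 / 2.128049 = $41,342.95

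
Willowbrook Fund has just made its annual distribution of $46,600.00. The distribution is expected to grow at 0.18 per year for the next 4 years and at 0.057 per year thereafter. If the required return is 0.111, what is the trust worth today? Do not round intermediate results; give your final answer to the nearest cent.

$1377946.11

D_1 = 54988.00000
D_2 = 64885.84000
D_3 = 76565.29120
D_4 = 90347.04362
Terminal value at year 4: TV = D_4×(1+g_2)/(r−g_2) = 95496.82510/0.054 = 1768459.72411
P_0 = D_1/(1+r)^1 + D_2/(1+r)^2 + D_3/(1+r)^3 + D_4/(1+r)^4 + TV/(1+r)^4
    = 49494.14941 + 52568.04348 + 55832.84546 + 59300.41192 + 1160750.65561 = 1377946.10590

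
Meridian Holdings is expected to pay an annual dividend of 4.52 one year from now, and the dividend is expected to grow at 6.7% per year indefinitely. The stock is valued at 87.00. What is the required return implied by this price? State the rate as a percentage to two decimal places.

P = D₁/(r − g) ⇒ r = D₁/P + g = 4.5200/87.00 + 0.067 = 0.051954 + 0.067 = 0.118954

11.90%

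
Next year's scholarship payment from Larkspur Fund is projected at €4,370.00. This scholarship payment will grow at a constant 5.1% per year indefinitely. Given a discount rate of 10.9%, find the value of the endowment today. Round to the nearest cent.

€75344.83

Growing perpetuity: P = D₁ / (r − g) = €4,370.0000 / (0.109 − 0.051) = €75,344.83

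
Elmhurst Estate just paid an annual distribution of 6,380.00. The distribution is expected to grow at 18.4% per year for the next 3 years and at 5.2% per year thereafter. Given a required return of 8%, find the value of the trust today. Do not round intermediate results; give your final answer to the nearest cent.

D_1 = 7553.92000
D_2 = 8943.84128
D_3 = 10589.50808
Terminal value at year 3: TV = D_3×(1+g_2)/(r−g_2) = 11140.16250/0.028 = 397862.94627
P_0 = D_1/(1+r)^1 + D_2/(1+r)^2 + D_3/(1+r)^3 + TV/(1+r)^3
    = 6994.37037 + 7667.90233 + 8406.29293 + 315836.43425 = 338904.99988

338905.00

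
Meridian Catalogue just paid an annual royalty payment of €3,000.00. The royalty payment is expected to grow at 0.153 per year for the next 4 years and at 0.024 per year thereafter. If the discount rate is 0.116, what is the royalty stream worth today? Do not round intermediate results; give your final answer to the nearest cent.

D_1 = 3459.00000
D_2 = 3988.22700
D_3 = 4598.42573
D_4 = 5301.98487
Terminal value at year 4: TV = D_4×(1+g_2)/(r−g_2) = 5429.23250/0.092 = 59013.39679
P_0 = D_1/(1+r)^1 + D_2/(1+r)^2 + D_3/(1+r)^3 + D_4/(1+r)^4 + TV/(1+r)^4
    = 3099.46237 + 3202.22232 + 3308.38919 + 3418.07593 + 38044.67117 = 51072.82097

€51072.82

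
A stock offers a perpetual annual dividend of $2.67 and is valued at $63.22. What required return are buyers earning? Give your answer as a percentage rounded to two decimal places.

4.22%

P = C/r ⇒ r = C/P = $2.67/$63.22 = 0.042233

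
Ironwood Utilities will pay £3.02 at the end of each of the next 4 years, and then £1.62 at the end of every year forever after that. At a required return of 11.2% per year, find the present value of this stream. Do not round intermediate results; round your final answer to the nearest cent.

£18.79

PV of 4-year annuity: £3.02 × [1 − (1+0.112)^−4] / 0.112 = 9.32952
Perpetuity value at year 4: £1.62 / 0.112 = 14.46429
PV of perpetuity: 14.46429 / (1+0.112)^4 = 9.45971
Total PV = 9.32952 + 9.45971 = 18.78923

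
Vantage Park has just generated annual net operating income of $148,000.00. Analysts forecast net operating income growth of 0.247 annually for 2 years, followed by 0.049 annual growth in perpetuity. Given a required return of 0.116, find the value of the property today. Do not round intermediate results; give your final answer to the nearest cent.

$3243280.69

D_1 = 184556.00000
D_2 = 230141.33200
Terminal value at year 2: TV = D_2×(1+g_2)/(r−g_2) = 241418.25727/0.067 = 3603257.57116
P_0 = D_1/(1+r)^1 + D_2/(1+r)^2 + TV/(1+r)^2
    = 165372.75986 + 184784.79529 + 2893123.13816 = 3243280.69331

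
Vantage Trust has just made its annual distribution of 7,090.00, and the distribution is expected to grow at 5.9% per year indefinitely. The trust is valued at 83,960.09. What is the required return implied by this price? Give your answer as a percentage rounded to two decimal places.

D₁ = 7,090.00 × 1.059 = 7,508.3100
P = D₁/(r − g) ⇒ r = D₁/P + g = 7,508.3100/83,960.09 + 0.059 = 0.089427 + 0.059 = 0.148427

14.84%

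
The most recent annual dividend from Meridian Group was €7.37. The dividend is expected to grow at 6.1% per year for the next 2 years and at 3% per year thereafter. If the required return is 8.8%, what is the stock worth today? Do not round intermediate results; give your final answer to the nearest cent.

D_1 = 7.81957
D_2 = 8.29656
Terminal value at year 2: TV = D_2×(1+g_2)/(r−g_2) = 8.54546/0.058 = 147.33553
P_0 = D_1/(1+r)^1 + D_2/(1+r)^2 + TV/(1+r)^2
    = 7.18710 + 7.00875 + 124.46570 = 138.66156

€138.66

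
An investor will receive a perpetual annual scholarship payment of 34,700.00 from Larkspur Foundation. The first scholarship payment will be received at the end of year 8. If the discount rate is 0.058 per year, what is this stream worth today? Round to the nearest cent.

Value at end of year 7: C / r = 34,700.00 / 0.058 = 598,275.8621
Discount to today: PV = 598,275.8621 / (1 + 0.058)^7 = 598,275.8621 / 1.483883 = 403,182.62

403182.62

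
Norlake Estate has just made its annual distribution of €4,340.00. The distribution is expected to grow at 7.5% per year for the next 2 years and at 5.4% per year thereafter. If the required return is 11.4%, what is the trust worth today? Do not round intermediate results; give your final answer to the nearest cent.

D_1 = 4665.50000
D_2 = 5015.41250
Terminal value at year 2: TV = D_2×(1+g_2)/(r−g_2) = 5286.24478/0.06 = 88104.07958
P_0 = D_1/(1+r)^1 + D_2/(1+r)^2 + TV/(1+r)^2
    = 4188.06104 + 4041.44131 + 70994.65235 = 79224.15470

€79224.15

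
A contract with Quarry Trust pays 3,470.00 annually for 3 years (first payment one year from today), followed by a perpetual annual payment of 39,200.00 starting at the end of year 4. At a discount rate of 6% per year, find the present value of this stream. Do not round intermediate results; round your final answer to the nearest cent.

PV of 3-year annuity: 3,470.00 × [1 − (1+0.06)^−3] / 0.06 = 9275.35146
Perpetuity value at year 3: 39,200.00 / 0.06 = 653333.33333
PV of perpetuity: 653333.33333 / (1+0.06)^3 = 548551.26491
Total PV = 9275.35146 + 548551.26491 = 557826.61638

557826.62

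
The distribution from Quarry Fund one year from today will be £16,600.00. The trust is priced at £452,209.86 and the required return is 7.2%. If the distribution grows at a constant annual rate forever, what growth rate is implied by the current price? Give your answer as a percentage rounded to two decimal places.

3.53%

P = D₁/(r−g) ⇒ g = r − D₁/P = 0.072 − £16,600.00/£452,209.86 = 0.035291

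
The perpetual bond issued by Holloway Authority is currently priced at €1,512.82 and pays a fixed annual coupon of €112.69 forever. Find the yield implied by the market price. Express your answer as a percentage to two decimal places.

7.45%

P = C/r ⇒ r = C/P = €112.69/€1,512.82 = 0.074490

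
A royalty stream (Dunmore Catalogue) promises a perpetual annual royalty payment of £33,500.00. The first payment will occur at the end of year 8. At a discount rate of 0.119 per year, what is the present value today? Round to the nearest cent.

£128140.74

Value at end of year 7: C / r = £33,500.00 / 0.119 = £281,512.6050
Discount to today: PV = £281,512.6050 / (1 + 0.119)^7 = £281,512.6050 / 2.196902 = £128,140.74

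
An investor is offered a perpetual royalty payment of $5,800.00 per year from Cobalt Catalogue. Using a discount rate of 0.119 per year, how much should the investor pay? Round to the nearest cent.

Level perpetuity: PV = C / r = $5,800.00 / 0.119 = $48,739.50

$48739.50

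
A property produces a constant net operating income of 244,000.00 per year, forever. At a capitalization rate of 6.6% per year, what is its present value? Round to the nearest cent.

3696969.70

Level perpetuity: PV = C / r = 244,000.00 / 0.066 = 3,696,969.70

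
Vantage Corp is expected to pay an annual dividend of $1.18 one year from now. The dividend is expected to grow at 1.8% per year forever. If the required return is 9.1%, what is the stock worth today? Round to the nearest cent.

$16.16

Growing perpetuity: P = D₁ / (r − g) = $1.1800 / (0.091 − 0.018) = $16.16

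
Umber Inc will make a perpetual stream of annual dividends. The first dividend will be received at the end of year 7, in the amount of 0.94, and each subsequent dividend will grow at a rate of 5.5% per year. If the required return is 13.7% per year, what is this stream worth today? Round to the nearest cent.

5.31

Value at end of year 6: C₁ / (r − g) = 0.94 / (0.137 − 0.055) = 11.4634
Discount to today: PV = 11.4634 / (1 + 0.137)^6 = 11.4634 / 2.160542 = 5.31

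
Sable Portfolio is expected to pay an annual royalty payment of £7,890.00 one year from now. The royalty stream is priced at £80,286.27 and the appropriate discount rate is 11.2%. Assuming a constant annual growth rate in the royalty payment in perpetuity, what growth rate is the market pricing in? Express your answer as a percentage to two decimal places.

1.37%

P = D₁/(r−g) ⇒ g = r − D₁/P = 0.112 − £7,890.00/£80,286.27 = 0.013727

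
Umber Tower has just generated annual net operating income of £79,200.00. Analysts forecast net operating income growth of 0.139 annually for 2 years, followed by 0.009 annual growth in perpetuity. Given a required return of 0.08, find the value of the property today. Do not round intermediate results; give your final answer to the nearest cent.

D_1 = 90208.80000
D_2 = 102747.82320
Terminal value at year 2: TV = D_2×(1+g_2)/(r−g_2) = 103672.55361/0.071 = 1460176.81139
P_0 = D_1/(1+r)^1 + D_2/(1+r)^2 + TV/(1+r)^2
    = 83526.66667 + 88089.69753 + 1251866.26491 = 1423482.62911

£1423482.63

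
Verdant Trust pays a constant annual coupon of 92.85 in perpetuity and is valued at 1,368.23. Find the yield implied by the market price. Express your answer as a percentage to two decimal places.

6.79%

P = C/r ⇒ r = C/P = 92.85/1,368.23 = 0.067861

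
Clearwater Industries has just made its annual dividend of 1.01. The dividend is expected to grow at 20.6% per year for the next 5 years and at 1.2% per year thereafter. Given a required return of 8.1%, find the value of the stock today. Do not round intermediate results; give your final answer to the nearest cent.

D_1 = 1.21806
D_2 = 1.46898
D_3 = 1.77159
D_4 = 2.13654
D_5 = 2.57666
Terminal value at year 5: TV = D_5×(1+g_2)/(r−g_2) = 2.60758/0.069 = 37.79108
P_0 = D_1/(1+r)^1 + D_2/(1+r)^2 + D_3/(1+r)^3 + D_4/(1+r)^4 + D_5/(1+r)^5 + TV/(1+r)^5
    = 1.12679 + 1.25708 + 1.40245 + 1.56462 + 1.74554 + 25.60123 = 32.69771

32.70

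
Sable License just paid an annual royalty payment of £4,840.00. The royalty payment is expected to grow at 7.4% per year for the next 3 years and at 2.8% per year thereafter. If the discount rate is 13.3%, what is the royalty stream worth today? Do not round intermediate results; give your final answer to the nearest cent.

D_1 = 5198.16000
D_2 = 5582.82384
D_3 = 5995.95280
Terminal value at year 3: TV = D_3×(1+g_2)/(r−g_2) = 6163.83948/0.105 = 58703.23317
P_0 = D_1/(1+r)^1 + D_2/(1+r)^2 + D_3/(1+r)^3 + TV/(1+r)^3
    = 4587.96117 + 4349.04704 + 4122.57415 + 40361.96410 = 53421.54645

£53421.55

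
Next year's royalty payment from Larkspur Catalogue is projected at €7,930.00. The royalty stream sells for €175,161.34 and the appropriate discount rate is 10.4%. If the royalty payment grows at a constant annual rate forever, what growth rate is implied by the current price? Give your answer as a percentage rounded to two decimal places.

5.87%

P = D₁/(r−g) ⇒ g = r − D₁/P = 0.104 − €7,930.00/€175,161.34 = 0.058727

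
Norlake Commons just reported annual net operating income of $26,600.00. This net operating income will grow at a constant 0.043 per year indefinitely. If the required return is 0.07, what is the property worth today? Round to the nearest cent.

$1027548.15

D₁ = D₀ × (1 + g) = $26,600.00 × 1.043 = $27,743.8000
Growing perpetuity: P = D₁ / (r − g) = $27,743.8000 / (0.07 − 0.043) = $1,027,548.15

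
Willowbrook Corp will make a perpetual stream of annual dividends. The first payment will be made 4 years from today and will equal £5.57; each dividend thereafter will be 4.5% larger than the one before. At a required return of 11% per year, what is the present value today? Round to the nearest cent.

£62.66

Value at end of year 3: C₁ / (r − g) = £5.57 / (0.11 − 0.045) = £85.6923
Discount to today: PV = £85.6923 / (1 + 0.11)^3 = £85.6923 / 1.367631 = £62.66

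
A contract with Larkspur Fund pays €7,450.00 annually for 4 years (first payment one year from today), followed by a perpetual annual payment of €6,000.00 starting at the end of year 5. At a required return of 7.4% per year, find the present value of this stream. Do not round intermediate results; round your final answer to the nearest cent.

PV of 4-year annuity: €7,450.00 × [1 − (1+0.074)^−4] / 0.074 = 25008.51680
Perpetuity value at year 4: €6,000.00 / 0.074 = 81081.08108
PV of perpetuity: 81081.08108 / (1+0.074)^4 = 60939.99373
Total PV = 25008.51680 + 60939.99373 = 85948.51052

€85948.51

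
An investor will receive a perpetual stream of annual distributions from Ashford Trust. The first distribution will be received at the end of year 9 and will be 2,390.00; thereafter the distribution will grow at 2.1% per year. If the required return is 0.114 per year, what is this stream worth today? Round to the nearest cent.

Value at end of year 8: C₁ / (r − g) = 2,390.00 / (0.114 − 0.021) = 25,698.9247
Discount to today: PV = 25,698.9247 / (1 + 0.114)^8 = 25,698.9247 / 2.371819 = 10,835.11

10835.11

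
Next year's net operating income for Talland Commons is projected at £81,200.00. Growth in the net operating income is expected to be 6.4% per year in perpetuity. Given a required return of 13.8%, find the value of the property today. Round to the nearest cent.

Growing perpetuity: P = D₁ / (r − g) = £81,200.0000 / (0.138 − 0.064) = £1,097,297.30

£1097297.30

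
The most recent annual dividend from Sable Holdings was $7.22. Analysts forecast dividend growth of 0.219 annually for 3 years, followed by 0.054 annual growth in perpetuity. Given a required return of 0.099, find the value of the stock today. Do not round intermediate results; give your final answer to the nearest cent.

D_1 = 8.80118
D_2 = 10.72864
D_3 = 13.07821
Terminal value at year 3: TV = D_3×(1+g_2)/(r−g_2) = 13.78443/0.045 = 306.32075
P_0 = D_1/(1+r)^1 + D_2/(1+r)^2 + D_3/(1+r)^3 + TV/(1+r)^3
    = 8.00835 + 8.88279 + 9.85270 + 230.77212 = 257.51596

$257.52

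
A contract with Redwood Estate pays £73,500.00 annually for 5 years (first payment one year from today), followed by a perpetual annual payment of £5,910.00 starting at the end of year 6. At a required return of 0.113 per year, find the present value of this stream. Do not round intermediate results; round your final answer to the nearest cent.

£300232.77

PV of 5-year annuity: £73,500.00 × [1 − (1+0.113)^−5] / 0.113 = 269610.79320
Perpetuity value at year 5: £5,910.00 / 0.113 = 52300.88496
PV of perpetuity: 52300.88496 / (1+0.113)^5 = 30621.97628
Total PV = 269610.79320 + 30621.97628 = 300232.76947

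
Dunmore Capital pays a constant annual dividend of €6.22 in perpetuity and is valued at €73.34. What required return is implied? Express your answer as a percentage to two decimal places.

P = C/r ⇒ r = C/P = €6.22/€73.34 = 0.084810

8.48%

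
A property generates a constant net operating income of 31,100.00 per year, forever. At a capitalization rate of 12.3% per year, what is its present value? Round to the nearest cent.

Level perpetuity: PV = C / r = 31,100.00 / 0.123 = 252,845.53

252845.53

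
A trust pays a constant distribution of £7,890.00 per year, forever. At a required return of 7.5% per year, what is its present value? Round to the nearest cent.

£105200.00

Level perpetuity: PV = C / r = £7,890.00 / 0.075 = £105,200.00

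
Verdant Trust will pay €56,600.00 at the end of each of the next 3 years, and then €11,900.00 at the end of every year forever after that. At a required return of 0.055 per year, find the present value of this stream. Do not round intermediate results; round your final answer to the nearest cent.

PV of 3-year annuity: €56,600.00 × [1 − (1+0.055)^−3] / 0.055 = 152703.02922
Perpetuity value at year 3: €11,900.00 / 0.055 = 216363.63636
PV of perpetuity: 216363.63636 / (1+0.055)^3 = 184258.22916
Total PV = 152703.02922 + 184258.22916 = 336961.25838

€336961.26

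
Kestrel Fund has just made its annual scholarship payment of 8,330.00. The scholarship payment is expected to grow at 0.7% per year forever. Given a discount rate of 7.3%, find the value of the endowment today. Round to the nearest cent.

127095.61

D₁ = D₀ × (1 + g) = 8,330.00 × 1.007 = 8,388.3100
Growing perpetuity: P = D₁ / (r − g) = 8,388.3100 / (0.073 − 0.007) = 127,095.61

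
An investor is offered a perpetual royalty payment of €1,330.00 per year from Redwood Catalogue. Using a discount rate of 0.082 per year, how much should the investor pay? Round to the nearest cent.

Level perpetuity: PV = C / r = €1,330.00 / 0.082 = €16,219.51

€16219.51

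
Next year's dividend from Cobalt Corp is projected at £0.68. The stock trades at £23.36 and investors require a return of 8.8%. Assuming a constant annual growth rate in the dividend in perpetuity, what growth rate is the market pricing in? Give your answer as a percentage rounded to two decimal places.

P = D₁/(r−g) ⇒ g = r − D₁/P = 0.088 − £0.68/£23.36 = 0.058890

5.89%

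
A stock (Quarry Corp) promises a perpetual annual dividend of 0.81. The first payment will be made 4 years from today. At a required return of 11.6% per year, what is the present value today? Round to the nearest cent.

Value at end of year 3: C / r = 0.81 / 0.116 = 6.9828
Discount to today: PV = 6.9828 / (1 + 0.116)^3 = 6.9828 / 1.389929 = 5.02

5.02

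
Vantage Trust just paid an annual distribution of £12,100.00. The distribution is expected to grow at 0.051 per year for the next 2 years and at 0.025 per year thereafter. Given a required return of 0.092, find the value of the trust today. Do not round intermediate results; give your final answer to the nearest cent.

£194326.69

D_1 = 12717.10000
D_2 = 13365.67210
Terminal value at year 2: TV = D_2×(1+g_2)/(r−g_2) = 13699.81390/0.067 = 204474.83437
P_0 = D_1/(1+r)^1 + D_2/(1+r)^2 + TV/(1+r)^2
    = 11645.69597 + 11208.44914 + 171472.54287 = 194326.68799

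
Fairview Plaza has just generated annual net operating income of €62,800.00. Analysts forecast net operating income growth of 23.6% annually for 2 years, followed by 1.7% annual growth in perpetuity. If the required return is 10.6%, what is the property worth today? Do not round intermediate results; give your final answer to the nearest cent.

€1044837.76

D_1 = 77620.80000
D_2 = 95939.30880
Terminal value at year 2: TV = D_2×(1+g_2)/(r−g_2) = 97570.27705/0.089 = 1096295.24775
P_0 = D_1/(1+r)^1 + D_2/(1+r)^2 + TV/(1+r)^2
    = 70181.55515 + 78430.74337 + 896225.46078 = 1044837.75931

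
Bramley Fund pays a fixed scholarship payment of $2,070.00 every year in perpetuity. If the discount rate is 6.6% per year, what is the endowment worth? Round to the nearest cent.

$31363.64

Level perpetuity: PV = C / r = $2,070.00 / 0.066 = $31,363.64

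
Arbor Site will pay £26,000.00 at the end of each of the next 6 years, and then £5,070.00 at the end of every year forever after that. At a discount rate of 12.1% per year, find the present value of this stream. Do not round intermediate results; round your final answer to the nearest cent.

£127709.42

PV of 6-year annuity: £26,000.00 × [1 − (1+0.121)^−6] / 0.121 = 106594.52339
Perpetuity value at year 6: £5,070.00 / 0.121 = 41900.82645
PV of perpetuity: 41900.82645 / (1+0.121)^6 = 21114.89438
Total PV = 106594.52339 + 21114.89438 = 127709.41778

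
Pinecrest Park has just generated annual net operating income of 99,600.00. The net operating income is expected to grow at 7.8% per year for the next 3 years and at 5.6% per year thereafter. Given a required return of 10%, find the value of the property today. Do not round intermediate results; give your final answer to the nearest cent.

2536831.92

D_1 = 107368.80000
D_2 = 115743.56640
D_3 = 124771.56458
Terminal value at year 3: TV = D_3×(1+g_2)/(r−g_2) = 131758.77220/0.044 = 2994517.54990
P_0 = D_1/(1+r)^1 + D_2/(1+r)^2 + D_3/(1+r)^3 + TV/(1+r)^3
    = 97608.00000 + 95655.84000 + 93742.72320 + 2249825.35680 = 2536831.92000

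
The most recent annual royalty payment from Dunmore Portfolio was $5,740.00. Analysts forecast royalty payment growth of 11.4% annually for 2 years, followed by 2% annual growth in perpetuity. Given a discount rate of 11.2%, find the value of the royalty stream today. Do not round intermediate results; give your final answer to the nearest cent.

D_1 = 6394.36000
D_2 = 7123.31704
Terminal value at year 2: TV = D_2×(1+g_2)/(r−g_2) = 7265.78338/0.092 = 78975.90631
P_0 = D_1/(1+r)^1 + D_2/(1+r)^2 + TV/(1+r)^2
    = 5750.32374 + 5760.66605 + 63868.25403 = 75379.24382

$75379.24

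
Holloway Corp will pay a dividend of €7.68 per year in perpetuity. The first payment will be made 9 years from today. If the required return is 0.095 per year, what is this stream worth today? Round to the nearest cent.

Value at end of year 8: C / r = €7.68 / 0.095 = €80.8421
Discount to today: PV = €80.8421 / (1 + 0.095)^8 = €80.8421 / 2.066869 = €39.11

€39.11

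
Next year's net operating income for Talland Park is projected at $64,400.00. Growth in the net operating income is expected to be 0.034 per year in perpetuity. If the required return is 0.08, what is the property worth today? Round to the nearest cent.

Growing perpetuity: P = D₁ / (r − g) = $64,400.0000 / (0.08 − 0.034) = $1,400,000.00

$1400000.00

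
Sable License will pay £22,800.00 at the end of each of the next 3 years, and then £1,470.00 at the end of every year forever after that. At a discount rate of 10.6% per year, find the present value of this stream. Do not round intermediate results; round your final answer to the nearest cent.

£66357.14

PV of 3-year annuity: £22,800.00 × [1 − (1+0.106)^−3] / 0.106 = 56106.61247
Perpetuity value at year 3: £1,470.00 / 0.106 = 13867.92453
PV of perpetuity: 13867.92453 / (1+0.106)^3 = 10250.52451
Total PV = 56106.61247 + 10250.52451 = 66357.13698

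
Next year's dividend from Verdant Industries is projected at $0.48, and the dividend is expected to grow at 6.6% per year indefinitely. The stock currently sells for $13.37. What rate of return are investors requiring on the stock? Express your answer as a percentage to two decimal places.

P = D₁/(r − g) ⇒ r = D₁/P + g = $0.4800/$13.37 + 0.066 = 0.035901 + 0.066 = 0.101901

10.19%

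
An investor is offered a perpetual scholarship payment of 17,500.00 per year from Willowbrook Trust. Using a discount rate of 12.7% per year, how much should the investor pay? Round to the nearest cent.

Level perpetuity: PV = C / r = 17,500.00 / 0.127 = 137,795.28

137795.28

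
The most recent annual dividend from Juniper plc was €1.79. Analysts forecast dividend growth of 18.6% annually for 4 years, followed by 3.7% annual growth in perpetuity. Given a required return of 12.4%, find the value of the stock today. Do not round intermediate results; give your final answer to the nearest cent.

D_1 = 2.12294
D_2 = 2.51781
D_3 = 2.98612
D_4 = 3.54154
Terminal value at year 4: TV = D_4×(1+g_2)/(r−g_2) = 3.67257/0.087 = 42.21349
P_0 = D_1/(1+r)^1 + D_2/(1+r)^2 + D_3/(1+r)^3 + D_4/(1+r)^4 + TV/(1+r)^4
    = 1.88874 + 1.99292 + 2.10285 + 2.21884 + 26.44759 = 34.65093

€34.65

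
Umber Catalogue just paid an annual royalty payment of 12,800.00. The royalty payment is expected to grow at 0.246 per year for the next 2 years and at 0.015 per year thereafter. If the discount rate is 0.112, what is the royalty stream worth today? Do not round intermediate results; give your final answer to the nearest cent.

198576.34

D_1 = 15948.80000
D_2 = 19872.20480
Terminal value at year 2: TV = D_2×(1+g_2)/(r−g_2) = 20170.28787/0.097 = 207941.11208
P_0 = D_1/(1+r)^1 + D_2/(1+r)^2 + TV/(1+r)^2
    = 14342.44604 + 16070.76238 + 168163.13215 = 198576.34058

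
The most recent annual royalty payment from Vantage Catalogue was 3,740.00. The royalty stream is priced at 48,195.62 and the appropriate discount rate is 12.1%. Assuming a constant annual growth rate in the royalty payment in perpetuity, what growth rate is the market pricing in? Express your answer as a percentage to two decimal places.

4.03%

P = D₀(1+g)/(r−g) ⇒ P(r−g) = D₀(1+g) ⇒ g(P+D₀) = P·r − D₀
g = (P·r − D₀)/(P + D₀) = (48,195.62×0.121 − 3,740.00) / (48,195.62 + 3,740.00) = 0.040274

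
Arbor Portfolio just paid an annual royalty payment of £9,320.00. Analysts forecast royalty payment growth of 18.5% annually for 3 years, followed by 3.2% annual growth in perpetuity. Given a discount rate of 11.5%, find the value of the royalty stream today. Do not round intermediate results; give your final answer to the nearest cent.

£170726.59

D_1 = 11044.20000
D_2 = 13087.37700
D_3 = 15508.54175
Terminal value at year 3: TV = D_3×(1+g_2)/(r−g_2) = 16004.81508/0.083 = 192829.09736
P_0 = D_1/(1+r)^1 + D_2/(1+r)^2 + D_3/(1+r)^3 + TV/(1+r)^3
    = 9905.11211 + 10526.95771 + 11187.84295 + 139106.67377 = 170726.58653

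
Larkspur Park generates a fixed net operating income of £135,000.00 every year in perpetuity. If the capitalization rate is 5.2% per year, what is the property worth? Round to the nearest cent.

Level perpetuity: PV = C / r = £135,000.00 / 0.052 = £2,596,153.85

£2596153.85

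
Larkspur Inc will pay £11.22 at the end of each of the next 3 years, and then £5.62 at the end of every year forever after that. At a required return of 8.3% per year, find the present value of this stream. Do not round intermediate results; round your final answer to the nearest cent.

PV of 3-year annuity: £11.22 × [1 − (1+0.083)^−3] / 0.083 = 28.75922
Perpetuity value at year 3: £5.62 / 0.083 = 67.71084
PV of perpetuity: 67.71084 / (1+0.083)^3 = 53.30560
Total PV = 28.75922 + 53.30560 = 82.06482

£82.06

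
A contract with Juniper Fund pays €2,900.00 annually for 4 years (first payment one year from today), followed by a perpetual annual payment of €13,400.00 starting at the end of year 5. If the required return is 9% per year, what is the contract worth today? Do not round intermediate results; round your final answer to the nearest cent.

PV of 4-year annuity: €2,900.00 × [1 − (1+0.09)^−4] / 0.09 = 9395.18764
Perpetuity value at year 4: €13,400.00 / 0.09 = 148888.88889
PV of perpetuity: 148888.88889 / (1+0.09)^4 = 105476.64254
Total PV = 9395.18764 + 105476.64254 = 114871.83018

€114871.83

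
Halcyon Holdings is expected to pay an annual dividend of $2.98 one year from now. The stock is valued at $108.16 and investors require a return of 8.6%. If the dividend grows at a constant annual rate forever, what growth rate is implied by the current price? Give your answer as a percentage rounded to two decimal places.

5.84%

P = D₁/(r−g) ⇒ g = r − D₁/P = 0.086 − $2.98/$108.16 = 0.058448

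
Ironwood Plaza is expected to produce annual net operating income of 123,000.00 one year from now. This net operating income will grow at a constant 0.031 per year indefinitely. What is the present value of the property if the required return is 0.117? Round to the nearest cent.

Growing perpetuity: P = D₁ / (r − g) = 123,000.0000 / (0.117 − 0.031) = 1,430,232.56

1430232.56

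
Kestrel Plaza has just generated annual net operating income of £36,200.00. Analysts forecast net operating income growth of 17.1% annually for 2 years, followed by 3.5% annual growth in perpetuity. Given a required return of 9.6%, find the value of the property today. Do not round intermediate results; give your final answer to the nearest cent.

D_1 = 42390.20000
D_2 = 49638.92420
Terminal value at year 2: TV = D_2×(1+g_2)/(r−g_2) = 51376.28655/0.061 = 842234.20569
P_0 = D_1/(1+r)^1 + D_2/(1+r)^2 + TV/(1+r)^2
    = 38677.18978 + 41323.89529 + 701151.33805 = 781152.42312

£781152.42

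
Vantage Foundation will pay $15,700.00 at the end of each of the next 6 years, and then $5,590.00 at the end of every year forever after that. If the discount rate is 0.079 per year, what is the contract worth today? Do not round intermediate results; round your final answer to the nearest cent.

$117638.93

PV of 6-year annuity: $15,700.00 × [1 − (1+0.079)^−6] / 0.079 = 72799.91766
Perpetuity value at year 6: $5,590.00 / 0.079 = 70759.49367
PV of perpetuity: 70759.49367 / (1+0.079)^6 = 44839.01343
Total PV = 72799.91766 + 44839.01343 = 117638.93110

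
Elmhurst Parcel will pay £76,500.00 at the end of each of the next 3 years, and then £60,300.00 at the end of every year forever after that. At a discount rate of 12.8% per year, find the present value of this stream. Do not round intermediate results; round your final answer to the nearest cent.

PV of 3-year annuity: £76,500.00 × [1 − (1+0.128)^−3] / 0.128 = 181243.35809
Perpetuity value at year 3: £60,300.00 / 0.128 = 471093.75000
PV of perpetuity: 471093.75000 / (1+0.128)^3 = 328231.33833
Total PV = 181243.35809 + 328231.33833 = 509474.69642

£509474.70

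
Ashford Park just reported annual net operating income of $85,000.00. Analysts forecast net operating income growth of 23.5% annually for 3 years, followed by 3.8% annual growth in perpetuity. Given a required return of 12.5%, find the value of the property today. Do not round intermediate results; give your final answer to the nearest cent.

$1649850.08

D_1 = 104975.00000
D_2 = 129644.12500
D_3 = 160110.49438
Terminal value at year 3: TV = D_3×(1+g_2)/(r−g_2) = 166194.69316/0.087 = 1910283.82944
P_0 = D_1/(1+r)^1 + D_2/(1+r)^2 + D_3/(1+r)^3 + TV/(1+r)^3
    = 93311.11111 + 102434.86420 + 112450.71759 + 1341653.38913 = 1649850.08202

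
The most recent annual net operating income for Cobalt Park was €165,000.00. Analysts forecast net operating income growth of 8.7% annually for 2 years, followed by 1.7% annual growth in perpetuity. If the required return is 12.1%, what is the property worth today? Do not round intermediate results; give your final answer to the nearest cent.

D_1 = 179355.00000
D_2 = 194958.88500
Terminal value at year 2: TV = D_2×(1+g_2)/(r−g_2) = 198273.18605/0.104 = 1906472.94274
P_0 = D_1/(1+r)^1 + D_2/(1+r)^2 + TV/(1+r)^2
    = 159995.53970 + 155142.86499 + 1517118.20857 = 1832256.61326

€1832256.61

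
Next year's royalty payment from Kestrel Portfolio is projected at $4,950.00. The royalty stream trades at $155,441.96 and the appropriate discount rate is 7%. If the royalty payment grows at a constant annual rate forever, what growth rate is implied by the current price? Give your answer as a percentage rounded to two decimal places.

3.82%

P = D₁/(r−g) ⇒ g = r − D₁/P = 0.07 − $4,950.00/$155,441.96 = 0.038155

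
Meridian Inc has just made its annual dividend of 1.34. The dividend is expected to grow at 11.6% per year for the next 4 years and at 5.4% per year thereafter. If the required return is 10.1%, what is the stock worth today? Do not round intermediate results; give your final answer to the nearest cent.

D_1 = 1.49544
D_2 = 1.66891
D_3 = 1.86250
D_4 = 2.07856
Terminal value at year 4: TV = D_4×(1+g_2)/(r−g_2) = 2.19080/0.047 = 46.61271
P_0 = D_1/(1+r)^1 + D_2/(1+r)^2 + D_3/(1+r)^3 + D_4/(1+r)^4 + TV/(1+r)^4
    = 1.35826 + 1.37676 + 1.39552 + 1.41453 + 31.72160 = 37.26666

37.27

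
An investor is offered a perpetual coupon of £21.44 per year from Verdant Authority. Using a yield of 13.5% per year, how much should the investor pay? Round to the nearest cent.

Level perpetuity: PV = C / r = £21.44 / 0.135 = £158.81

£158.81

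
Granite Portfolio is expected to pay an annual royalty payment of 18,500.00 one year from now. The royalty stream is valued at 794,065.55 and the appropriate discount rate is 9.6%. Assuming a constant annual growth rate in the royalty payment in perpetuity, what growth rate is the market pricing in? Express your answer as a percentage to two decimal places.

7.27%

P = D₁/(r−g) ⇒ g = r − D₁/P = 0.096 − 18,500.00/794,065.55 = 0.072702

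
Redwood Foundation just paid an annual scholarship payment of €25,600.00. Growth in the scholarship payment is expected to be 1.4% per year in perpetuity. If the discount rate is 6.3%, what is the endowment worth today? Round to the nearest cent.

D₁ = D₀ × (1 + g) = €25,600.00 × 1.014 = €25,958.4000
Growing perpetuity: P = D₁ / (r − g) = €25,958.4000 / (0.063 − 0.014) = €529,763.27

€529763.27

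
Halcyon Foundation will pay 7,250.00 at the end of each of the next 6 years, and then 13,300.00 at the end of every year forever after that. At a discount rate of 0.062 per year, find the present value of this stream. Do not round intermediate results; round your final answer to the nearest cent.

184952.34

PV of 6-year annuity: 7,250.00 × [1 − (1+0.062)^−6] / 0.062 = 35427.67534
Perpetuity value at year 6: 13,300.00 / 0.062 = 214516.12903
PV of perpetuity: 214516.12903 / (1+0.062)^6 = 149524.66945
Total PV = 35427.67534 + 149524.66945 = 184952.34479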